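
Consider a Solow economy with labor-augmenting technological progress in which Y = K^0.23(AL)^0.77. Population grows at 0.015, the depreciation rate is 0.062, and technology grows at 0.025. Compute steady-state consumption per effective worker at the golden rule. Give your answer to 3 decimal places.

c_gold ≈ 0.982

Break-even investment rate: n + g + δ = 0.015 + 0.025 + 0.062 = 0.102.
At the golden rule the marginal product of capital equals n+g+δ: 0.23·k^(0.23−1) = 0.102. Solving, k_gold = (0.23/0.102)^(1/0.77) ≈ 2.8748.
y_gold = 2.8748^0.23 ≈ 1.2749.
c_gold = y_gold − (n+g+δ)·k_gold = 1.2749 − 0.102·2.8748 ≈ 0.9817.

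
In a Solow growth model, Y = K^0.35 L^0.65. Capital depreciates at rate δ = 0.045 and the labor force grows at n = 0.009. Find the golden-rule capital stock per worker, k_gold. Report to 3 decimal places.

k_gold ≈ 17.731

The effective depreciation rate is n + δ = 0.009 + 0.045 = 0.054.
At the golden rule the marginal product of capital equals n+δ: 0.35·k^(0.35−1) = 0.054. Solving, k_gold = (0.35/0.054)^(1/0.65) ≈ 17.7309.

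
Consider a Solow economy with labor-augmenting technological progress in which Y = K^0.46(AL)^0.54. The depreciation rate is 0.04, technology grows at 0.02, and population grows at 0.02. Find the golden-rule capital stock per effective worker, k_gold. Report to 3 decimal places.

k_gold ≈ 25.515

n + g + δ = 0.02 + 0.02 + 0.04 = 0.08.
At the golden rule the marginal product of capital equals n+g+δ: 0.46·k^(0.46−1) = 0.08. Solving, k_gold = (0.46/0.08)^(1/0.54) ≈ 25.5148.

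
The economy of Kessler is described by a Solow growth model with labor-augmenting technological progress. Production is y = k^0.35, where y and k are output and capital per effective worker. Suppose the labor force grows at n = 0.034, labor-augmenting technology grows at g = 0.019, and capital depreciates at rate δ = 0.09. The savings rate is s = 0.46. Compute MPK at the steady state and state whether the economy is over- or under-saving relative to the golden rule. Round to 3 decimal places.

over-saving; MPK ≈ 0.109

Break-even investment rate: n + g + δ = 0.034 + 0.019 + 0.09 = 0.143.
Steady-state k*: s·k^0.35 = 0.143·k gives k* = (0.46/0.143)^(1/0.65) ≈ 6.0346.
MPK = 0.35·6.0346^(-0.65) ≈ 0.1088.
MPK < n+g+δ = 0.143, so the economy is dynamically inefficient (over-saving).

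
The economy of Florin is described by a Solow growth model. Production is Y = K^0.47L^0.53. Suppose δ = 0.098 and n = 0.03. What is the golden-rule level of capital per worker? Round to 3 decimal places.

The effective depreciation rate is n + δ = 0.03 + 0.098 = 0.128.
Maximizing c = f(k) − (n+δ)·k gives f'(k) = n+δ, i.e. 0.47·k^(0.47−1) = 0.128, so k_gold = (0.47/0.128)^(1/0.53) ≈ 11.6366.

k_gold ≈ 11.637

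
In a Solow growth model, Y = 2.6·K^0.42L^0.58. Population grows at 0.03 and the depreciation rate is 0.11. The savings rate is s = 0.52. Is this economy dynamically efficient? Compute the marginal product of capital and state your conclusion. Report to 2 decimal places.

dynamically inefficient; MPK ≈ 0.11

The effective depreciation rate is n + δ = 0.03 + 0.11 = 0.14.
Steady-state k*: s·A·k^0.42 = 0.14·k gives k* = (0.52·2.6/0.14)^(1/0.58) ≈ 49.8902.
MPK = 0.42·2.6·49.8902^(-0.58) ≈ 0.1131.
MPK < n+δ = 0.14, so the economy is dynamically inefficient (over-saving).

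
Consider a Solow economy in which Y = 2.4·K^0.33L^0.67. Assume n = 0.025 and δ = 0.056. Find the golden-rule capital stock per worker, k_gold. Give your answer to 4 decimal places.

Capital per worker breaks even when investment replaces (n + δ)·k; here n + δ = 0.081.
Golden rule sets MPK = n+δ: 0.33·2.4·k^(0.33−1) = 0.081, so k_gold = (0.33·2.4/0.081)^(1/0.67) ≈ 30.0587.

k_gold ≈ 30.0587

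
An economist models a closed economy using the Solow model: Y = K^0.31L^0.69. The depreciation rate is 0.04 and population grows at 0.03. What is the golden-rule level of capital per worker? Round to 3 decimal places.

The effective depreciation rate is n + δ = 0.03 + 0.04 = 0.07.
Setting f'(k) = n+δ gives 0.31·k^(0.31−1) = 0.07, hence k_gold = (0.31/0.07)^(1/0.69) ≈ 8.6420.

k_gold ≈ 8.642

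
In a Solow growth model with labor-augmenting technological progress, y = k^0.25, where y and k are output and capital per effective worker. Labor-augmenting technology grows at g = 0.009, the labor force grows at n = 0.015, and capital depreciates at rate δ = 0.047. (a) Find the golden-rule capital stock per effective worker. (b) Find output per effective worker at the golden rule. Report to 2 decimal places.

(a) k_gold ≈ 5.36; (b) y_gold ≈ 1.52

Capital per effective worker breaks even when investment replaces (n + g + δ)·k; here n + g + δ = 0.071.
Maximizing c = f(k) − (n+g+δ)·k gives f'(k) = n+g+δ, i.e. 0.25·k^(0.25−1) = 0.071, so k_gold = (0.25/0.071)^(1/0.75) ≈ 5.3568.
y_gold = 5.3568^0.25 ≈ 1.5213.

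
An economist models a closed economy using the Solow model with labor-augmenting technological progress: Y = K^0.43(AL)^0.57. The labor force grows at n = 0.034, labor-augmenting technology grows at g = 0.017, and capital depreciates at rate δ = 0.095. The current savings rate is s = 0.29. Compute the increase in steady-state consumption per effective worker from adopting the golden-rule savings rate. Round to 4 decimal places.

n + g + δ = 0.034 + 0.017 + 0.095 = 0.146.
Current steady state (s = 0.29): k* = (0.29/0.146)^(1/0.57) ≈ 3.3334, y* = 3.3334^0.43 ≈ 1.6782, c* = (1−0.29)·1.6782 ≈ 1.1915.
Maximizing c = f(k) − (n+g+δ)·k gives f'(k) = n+g+δ, i.e. 0.43·k^(0.43−1) = 0.146, so k_gold = (0.43/0.146)^(1/0.57) ≈ 6.6529.
y_gold = 6.6529^0.43 ≈ 2.2589, c_gold = y_gold − 0.146·k_gold ≈ 1.2876.
Gain: Δc = 1.2876 − 1.1915 ≈ 0.0961.

Δc ≈ 0.0961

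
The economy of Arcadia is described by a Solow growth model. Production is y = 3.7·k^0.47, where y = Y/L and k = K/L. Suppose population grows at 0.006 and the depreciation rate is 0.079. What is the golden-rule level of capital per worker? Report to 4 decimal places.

k_gold ≈ 297.4129

Capital per worker breaks even when investment replaces (n + δ)·k; here n + δ = 0.085.
Golden rule sets MPK = n+δ: 0.47·3.7·k^(0.47−1) = 0.085, so k_gold = (0.47·3.7/0.085)^(1/0.53) ≈ 297.4129.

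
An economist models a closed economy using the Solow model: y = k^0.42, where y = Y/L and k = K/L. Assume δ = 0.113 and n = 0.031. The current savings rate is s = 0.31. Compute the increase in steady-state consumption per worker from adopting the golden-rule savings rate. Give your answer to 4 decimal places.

Δc ≈ 0.0569

The effective depreciation rate is n + δ = 0.031 + 0.113 = 0.144.
Current steady state (s = 0.31): k* = (0.31/0.144)^(1/0.58) ≈ 3.7509, y* = 3.7509^0.42 ≈ 1.7424, c* = (1−0.31)·1.7424 ≈ 1.2022.
Maximizing c = f(k) − (n+δ)·k gives f'(k) = n+δ, i.e. 0.42·k^(0.42−1) = 0.144, so k_gold = (0.42/0.144)^(1/0.58) ≈ 6.3318.
y_gold = 6.3318^0.42 ≈ 2.1709, c_gold = y_gold − 0.144·k_gold ≈ 1.2591.
Gain: Δc = 1.2591 − 1.2022 ≈ 0.0569.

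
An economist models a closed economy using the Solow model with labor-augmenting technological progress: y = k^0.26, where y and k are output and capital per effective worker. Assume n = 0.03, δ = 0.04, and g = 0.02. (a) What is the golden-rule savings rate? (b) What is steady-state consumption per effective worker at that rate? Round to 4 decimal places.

n + g + δ = 0.03 + 0.02 + 0.04 = 0.09.
For Cobb-Douglas, s_gold equals capital's share: s_gold = 0.26.
Maximizing c = f(k) − (n+g+δ)·k gives f'(k) = n+g+δ, i.e. 0.26·k^(0.26−1) = 0.09, so k_gold = (0.26/0.09)^(1/0.74) ≈ 4.1938.
y_gold = 4.1938^0.26 ≈ 1.4517; c_gold = (1−0.26)·y_gold ≈ 1.0743.

(a) s_gold = 0.2600; (b) c_gold ≈ 1.0743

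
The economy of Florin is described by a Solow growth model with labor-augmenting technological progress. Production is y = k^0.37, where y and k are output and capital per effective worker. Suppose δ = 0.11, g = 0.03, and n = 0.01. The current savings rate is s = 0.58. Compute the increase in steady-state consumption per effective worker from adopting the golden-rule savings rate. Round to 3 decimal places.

Δc ≈ 0.141

Break-even investment rate: n + g + δ = 0.01 + 0.03 + 0.11 = 0.15.
Current steady state (s = 0.58): k* = (0.58/0.15)^(1/0.63) ≈ 8.5562, y* = 8.5562^0.37 ≈ 2.2128, c* = (1−0.58)·2.2128 ≈ 0.9294.
Maximizing c = f(k) − (n+g+δ)·k gives f'(k) = n+g+δ, i.e. 0.37·k^(0.37−1) = 0.15, so k_gold = (0.37/0.15)^(1/0.63) ≈ 4.1918.
y_gold = 4.1918^0.37 ≈ 1.6994, c_gold = y_gold − 0.15·k_gold ≈ 1.0706.
Gain: Δc = 1.0706 − 0.9294 ≈ 0.1412.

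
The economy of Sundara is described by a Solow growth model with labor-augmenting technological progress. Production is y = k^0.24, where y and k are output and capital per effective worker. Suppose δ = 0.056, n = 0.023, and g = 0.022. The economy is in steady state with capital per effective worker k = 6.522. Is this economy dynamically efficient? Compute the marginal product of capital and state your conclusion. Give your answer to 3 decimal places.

dynamically inefficient; MPK ≈ 0.058

Break-even investment rate: n + g + δ = 0.023 + 0.022 + 0.056 = 0.101.
MPK = 0.24·k^(0.24−1) = 0.24·6.522^(-0.76) ≈ 0.0577.
MPK < 0.101, so the economy is dynamically inefficient (over-saving).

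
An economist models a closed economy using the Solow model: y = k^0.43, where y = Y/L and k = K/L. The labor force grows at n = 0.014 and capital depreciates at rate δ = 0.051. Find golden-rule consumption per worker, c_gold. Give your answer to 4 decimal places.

Break-even investment rate: n + δ = 0.014 + 0.051 = 0.065.
At the golden rule the marginal product of capital equals n+δ: 0.43·k^(0.43−1) = 0.065. Solving, k_gold = (0.43/0.065)^(1/0.57) ≈ 27.5151.
y_gold = 27.5151^0.43 ≈ 4.1593.
c_gold = y_gold − (n+δ)·k_gold = 4.1593 − 0.065·27.5151 ≈ 2.3708.

c_gold ≈ 2.3708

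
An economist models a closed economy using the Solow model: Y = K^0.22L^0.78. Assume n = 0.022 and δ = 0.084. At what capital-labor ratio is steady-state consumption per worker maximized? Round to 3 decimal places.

n + δ = 0.022 + 0.084 = 0.106.
Setting f'(k) = n+δ gives 0.22·k^(0.22−1) = 0.106, hence k_gold = (0.22/0.106)^(1/0.78) ≈ 2.5501.

k_gold ≈ 2.550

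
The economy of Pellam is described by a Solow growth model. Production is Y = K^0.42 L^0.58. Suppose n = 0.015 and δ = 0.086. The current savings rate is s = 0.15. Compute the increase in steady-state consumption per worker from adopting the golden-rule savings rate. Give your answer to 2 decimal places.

Break-even investment rate: n + δ = 0.015 + 0.086 = 0.101.
Current steady state (s = 0.15): k* = (0.15/0.101)^(1/0.58) ≈ 1.9777, y* = 1.9777^0.42 ≈ 1.3316, c* = (1−0.15)·1.3316 ≈ 1.1319.
Maximizing c = f(k) − (n+δ)·k gives f'(k) = n+δ, i.e. 0.42·k^(0.42−1) = 0.101, so k_gold = (0.42/0.101)^(1/0.58) ≈ 11.6712.
y_gold = 11.6712^0.42 ≈ 2.8067, c_gold = y_gold − 0.101·k_gold ≈ 1.6279.
Gain: Δc = 1.6279 − 1.1319 ≈ 0.4960.

Δc ≈ 0.50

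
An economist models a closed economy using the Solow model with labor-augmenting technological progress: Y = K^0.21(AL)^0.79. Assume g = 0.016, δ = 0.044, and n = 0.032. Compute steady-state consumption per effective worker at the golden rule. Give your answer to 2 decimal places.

c_gold ≈ 0.98

Capital per effective worker breaks even when investment replaces (n + g + δ)·k; here n + g + δ = 0.092.
Setting f'(k) = n+g+δ gives 0.21·k^(0.21−1) = 0.092, hence k_gold = (0.21/0.092)^(1/0.79) ≈ 2.8426.
y_gold = 2.8426^0.21 ≈ 1.2453.
c_gold = y_gold − (n+g+δ)·k_gold = 1.2453 − 0.092·2.8426 ≈ 0.9838.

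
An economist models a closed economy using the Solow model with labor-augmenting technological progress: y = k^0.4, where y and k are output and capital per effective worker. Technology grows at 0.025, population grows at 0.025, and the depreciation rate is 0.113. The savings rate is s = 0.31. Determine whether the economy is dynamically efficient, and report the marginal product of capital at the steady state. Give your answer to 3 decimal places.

dynamically efficient; MPK ≈ 0.210

The effective depreciation rate is n + g + δ = 0.025 + 0.025 + 0.113 = 0.163.
Steady-state k*: s·k^0.4 = 0.163·k gives k* = (0.31/0.163)^(1/0.6) ≈ 2.9194.
MPK = 0.4·2.9194^(-0.6) ≈ 0.2103.
MPK > n+g+δ = 0.163, so the economy is dynamically efficient (under-saving).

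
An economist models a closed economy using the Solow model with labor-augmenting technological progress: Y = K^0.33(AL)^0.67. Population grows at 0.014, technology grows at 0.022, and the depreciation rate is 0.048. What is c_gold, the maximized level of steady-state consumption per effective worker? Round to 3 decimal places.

The effective depreciation rate is n + g + δ = 0.014 + 0.022 + 0.048 = 0.084.
Maximizing c = f(k) − (n+g+δ)·k gives f'(k) = n+g+δ, i.e. 0.33·k^(0.33−1) = 0.084, so k_gold = (0.33/0.084)^(1/0.67) ≈ 7.7076.
y_gold = 7.7076^0.33 ≈ 1.9619.
c_gold = y_gold − (n+g+δ)·k_gold = 1.9619 − 0.084·7.7076 ≈ 1.3145.

c_gold ≈ 1.314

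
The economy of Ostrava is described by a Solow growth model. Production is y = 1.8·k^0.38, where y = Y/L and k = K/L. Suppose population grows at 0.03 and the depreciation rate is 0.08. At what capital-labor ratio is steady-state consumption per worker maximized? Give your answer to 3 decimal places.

n + δ = 0.03 + 0.08 = 0.11.
Golden rule sets MPK = n+δ: 0.38·1.8·k^(0.38−1) = 0.11, so k_gold = (0.38·1.8/0.11)^(1/0.62) ≈ 19.0591.

k_gold ≈ 19.059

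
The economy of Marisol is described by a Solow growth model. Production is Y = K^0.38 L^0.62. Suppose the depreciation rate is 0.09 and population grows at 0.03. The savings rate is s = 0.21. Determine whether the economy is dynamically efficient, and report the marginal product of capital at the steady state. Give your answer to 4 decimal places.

dynamically efficient; MPK ≈ 0.2171

The effective depreciation rate is n + δ = 0.03 + 0.09 = 0.12.
Steady-state k*: s·k^0.38 = 0.12·k gives k* = (0.21/0.12)^(1/0.62) ≈ 2.4660.
MPK = 0.38·2.4660^(-0.62) ≈ 0.2171.
MPK > n+δ = 0.12, so the economy is dynamically efficient (under-saving).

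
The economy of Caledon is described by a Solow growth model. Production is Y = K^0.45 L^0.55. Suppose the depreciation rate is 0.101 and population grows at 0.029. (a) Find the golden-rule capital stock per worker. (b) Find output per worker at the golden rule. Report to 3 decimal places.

The effective depreciation rate is n + δ = 0.029 + 0.101 = 0.13.
Golden rule sets MPK = n+δ: 0.45·k^(0.45−1) = 0.13, so k_gold = (0.45/0.13)^(1/0.55) ≈ 9.5607.
y_gold = 9.5607^0.45 ≈ 2.7620.

(a) k_gold ≈ 9.561; (b) y_gold ≈ 2.762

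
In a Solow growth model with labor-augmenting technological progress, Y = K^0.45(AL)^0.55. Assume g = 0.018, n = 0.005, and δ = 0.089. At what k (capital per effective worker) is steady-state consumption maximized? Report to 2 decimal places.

Capital per effective worker breaks even when investment replaces (n + g + δ)·k; here n + g + δ = 0.112.
At the golden rule the marginal product of capital equals n+g+δ: 0.45·k^(0.45−1) = 0.112. Solving, k_gold = (0.45/0.112)^(1/0.55) ≈ 12.5364.

k_gold ≈ 12.54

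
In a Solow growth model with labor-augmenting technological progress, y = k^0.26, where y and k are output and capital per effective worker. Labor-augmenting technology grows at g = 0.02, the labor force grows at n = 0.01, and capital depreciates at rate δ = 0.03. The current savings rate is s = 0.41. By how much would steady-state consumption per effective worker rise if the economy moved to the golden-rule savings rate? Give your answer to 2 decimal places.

Capital per effective worker breaks even when investment replaces (n + g + δ)·k; here n + g + δ = 0.06.
Current steady state (s = 0.41): k* = (0.41/0.06)^(1/0.74) ≈ 13.4240, y* = 13.4240^0.26 ≈ 1.9645, c* = (1−0.41)·1.9645 ≈ 1.1590.
At the golden rule the marginal product of capital equals n+g+δ: 0.26·k^(0.26−1) = 0.06. Solving, k_gold = (0.26/0.06)^(1/0.74) ≈ 7.2539.
y_gold = 7.2539^0.26 ≈ 1.6740, c_gold = y_gold − 0.06·k_gold ≈ 1.2387.
Gain: Δc = 1.2387 − 1.1590 ≈ 0.0797.

Δc ≈ 0.08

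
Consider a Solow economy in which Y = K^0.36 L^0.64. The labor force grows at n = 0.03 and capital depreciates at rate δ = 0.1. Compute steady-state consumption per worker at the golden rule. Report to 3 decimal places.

c_gold ≈ 1.135

The effective depreciation rate is n + δ = 0.03 + 0.1 = 0.13.
Setting f'(k) = n+δ gives 0.36·k^(0.36−1) = 0.13, hence k_gold = (0.36/0.13)^(1/0.64) ≈ 4.9112.
y_gold = 4.9112^0.36 ≈ 1.7735.
c_gold = y_gold − (n+δ)·k_gold = 1.7735 − 0.13·4.9112 ≈ 1.1350.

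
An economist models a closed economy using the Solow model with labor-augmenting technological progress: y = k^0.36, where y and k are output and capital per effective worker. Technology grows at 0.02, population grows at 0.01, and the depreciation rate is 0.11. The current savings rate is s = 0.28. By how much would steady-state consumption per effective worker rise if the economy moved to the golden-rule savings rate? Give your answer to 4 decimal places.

Δc ≈ 0.0254

n + g + δ = 0.01 + 0.02 + 0.11 = 0.14.
Current steady state (s = 0.28): k* = (0.28/0.14)^(1/0.64) ≈ 2.9537, y* = 2.9537^0.36 ≈ 1.4768, c* = (1−0.28)·1.4768 ≈ 1.0633.
At the golden rule the marginal product of capital equals n+g+δ: 0.36·k^(0.36−1) = 0.14. Solving, k_gold = (0.36/0.14)^(1/0.64) ≈ 4.3742.
y_gold = 4.3742^0.36 ≈ 1.7011, c_gold = y_gold − 0.14·k_gold ≈ 1.0887.
Gain: Δc = 1.0887 − 1.0633 ≈ 0.0254.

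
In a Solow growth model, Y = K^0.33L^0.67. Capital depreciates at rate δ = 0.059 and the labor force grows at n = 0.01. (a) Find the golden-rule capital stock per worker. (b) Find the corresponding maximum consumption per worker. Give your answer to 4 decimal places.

(a) k_gold ≈ 10.3377; (b) c_gold ≈ 1.4482

The effective depreciation rate is n + δ = 0.01 + 0.059 = 0.069.
Golden rule sets MPK = n+δ: 0.33·k^(0.33−1) = 0.069, so k_gold = (0.33/0.069)^(1/0.67) ≈ 10.3377.
y_gold = 10.3377^0.33 ≈ 2.1615; c_gold = y_gold − 0.069·k_gold ≈ 1.4482.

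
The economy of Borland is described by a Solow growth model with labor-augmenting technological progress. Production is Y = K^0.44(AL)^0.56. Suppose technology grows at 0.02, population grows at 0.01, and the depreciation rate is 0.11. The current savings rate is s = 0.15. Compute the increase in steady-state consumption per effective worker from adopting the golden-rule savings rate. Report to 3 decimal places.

The effective depreciation rate is n + g + δ = 0.01 + 0.02 + 0.11 = 0.14.
Current steady state (s = 0.15): k* = (0.15/0.14)^(1/0.56) ≈ 1.1311, y* = 1.1311^0.44 ≈ 1.0557, c* = (1−0.15)·1.0557 ≈ 0.8973.
Golden rule sets MPK = n+g+δ: 0.44·k^(0.44−1) = 0.14, so k_gold = (0.44/0.14)^(1/0.56) ≈ 7.7282.
y_gold = 7.7282^0.44 ≈ 2.4590, c_gold = y_gold − 0.14·k_gold ≈ 1.3770.
Gain: Δc = 1.3770 − 0.8973 ≈ 0.4797.

Δc ≈ 0.480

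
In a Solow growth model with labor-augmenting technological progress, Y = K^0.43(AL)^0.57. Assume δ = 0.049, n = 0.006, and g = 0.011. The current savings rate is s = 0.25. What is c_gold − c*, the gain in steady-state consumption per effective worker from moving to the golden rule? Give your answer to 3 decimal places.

Δc ≈ 0.295

The effective depreciation rate is n + g + δ = 0.006 + 0.011 + 0.049 = 0.066.
Current steady state (s = 0.25): k* = (0.25/0.066)^(1/0.57) ≈ 10.3450, y* = 10.3450^0.43 ≈ 2.7311, c* = (1−0.25)·2.7311 ≈ 2.0483.
At the golden rule the marginal product of capital equals n+g+δ: 0.43·k^(0.43−1) = 0.066. Solving, k_gold = (0.43/0.066)^(1/0.57) ≈ 26.7878.
y_gold = 26.7878^0.43 ≈ 4.1116, c_gold = y_gold − 0.066·k_gold ≈ 2.3436.
Gain: Δc = 2.3436 − 2.0483 ≈ 0.2953.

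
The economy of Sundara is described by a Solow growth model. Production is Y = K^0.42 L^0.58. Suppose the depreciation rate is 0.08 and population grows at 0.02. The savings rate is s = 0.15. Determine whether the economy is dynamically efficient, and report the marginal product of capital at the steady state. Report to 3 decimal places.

dynamically efficient; MPK ≈ 0.280

n + δ = 0.02 + 0.08 = 0.1.
Steady-state k*: s·k^0.42 = 0.1·k gives k* = (0.15/0.1)^(1/0.58) ≈ 2.0119.
MPK = 0.42·2.0119^(-0.58) ≈ 0.2800.
MPK > n+δ = 0.1, so the economy is dynamically efficient (under-saving).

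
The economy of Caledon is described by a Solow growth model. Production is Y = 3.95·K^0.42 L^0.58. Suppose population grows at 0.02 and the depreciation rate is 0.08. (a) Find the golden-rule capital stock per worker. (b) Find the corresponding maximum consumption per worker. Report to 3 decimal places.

n + δ = 0.02 + 0.08 = 0.1.
Setting f'(k) = n+δ gives 0.42·3.95·k^(0.42−1) = 0.1, hence k_gold = (0.42·3.95/0.1)^(1/0.58) ≈ 126.8187.
y_gold = 3.95·126.8187^0.42 ≈ 30.1949; c_gold = y_gold − 0.1·k_gold ≈ 17.5131.

(a) k_gold ≈ 126.819; (b) c_gold ≈ 17.513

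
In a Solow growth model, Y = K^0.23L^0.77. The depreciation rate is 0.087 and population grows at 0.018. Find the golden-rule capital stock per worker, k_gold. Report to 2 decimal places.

The effective depreciation rate is n + δ = 0.018 + 0.087 = 0.105.
Setting f'(k) = n+δ gives 0.23·k^(0.23−1) = 0.105, hence k_gold = (0.23/0.105)^(1/0.77) ≈ 2.7686.

k_gold ≈ 2.77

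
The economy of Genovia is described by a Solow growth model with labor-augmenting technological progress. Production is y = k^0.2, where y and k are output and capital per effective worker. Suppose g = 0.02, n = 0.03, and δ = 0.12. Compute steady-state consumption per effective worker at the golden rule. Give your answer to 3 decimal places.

c_gold ≈ 0.833

Capital per effective worker breaks even when investment replaces (n + g + δ)·k; here n + g + δ = 0.17.
Golden rule sets MPK = n+g+δ: 0.2·k^(0.2−1) = 0.17, so k_gold = (0.2/0.17)^(1/0.8) ≈ 1.2253.
y_gold = 1.2253^0.2 ≈ 1.0415.
c_gold = y_gold − (n+g+δ)·k_gold = 1.0415 − 0.17·1.2253 ≈ 0.8332.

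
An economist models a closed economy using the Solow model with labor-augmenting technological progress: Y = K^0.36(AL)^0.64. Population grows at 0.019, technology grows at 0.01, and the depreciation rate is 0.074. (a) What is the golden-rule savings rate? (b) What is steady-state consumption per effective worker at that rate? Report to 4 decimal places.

Capital per effective worker breaks even when investment replaces (n + g + δ)·k; here n + g + δ = 0.103.
For Cobb-Douglas, s_gold equals capital's share: s_gold = 0.36.
At the golden rule the marginal product of capital equals n+g+δ: 0.36·k^(0.36−1) = 0.103. Solving, k_gold = (0.36/0.103)^(1/0.64) ≈ 7.0659.
y_gold = 7.0659^0.36 ≈ 2.0216; c_gold = (1−0.36)·y_gold ≈ 1.2938.

(a) s_gold = 0.3600; (b) c_gold ≈ 1.2938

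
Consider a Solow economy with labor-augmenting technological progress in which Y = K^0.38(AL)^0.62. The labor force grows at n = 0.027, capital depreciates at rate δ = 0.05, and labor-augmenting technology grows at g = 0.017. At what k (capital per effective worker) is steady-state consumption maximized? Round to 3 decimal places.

k_gold ≈ 9.516

Capital per effective worker breaks even when investment replaces (n + g + δ)·k; here n + g + δ = 0.094.
Maximizing c = f(k) − (n+g+δ)·k gives f'(k) = n+g+δ, i.e. 0.38·k^(0.38−1) = 0.094, so k_gold = (0.38/0.094)^(1/0.62) ≈ 9.5165.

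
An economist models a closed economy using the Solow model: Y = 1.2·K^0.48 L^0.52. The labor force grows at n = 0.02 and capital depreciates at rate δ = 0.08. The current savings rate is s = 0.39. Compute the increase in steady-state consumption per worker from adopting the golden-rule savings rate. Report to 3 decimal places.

Break-even investment rate: n + δ = 0.02 + 0.08 = 0.1.
Current steady state (s = 0.39): k* = (0.39·1.2/0.1)^(1/0.52) ≈ 19.4507, y* = 1.2·19.4507^0.48 ≈ 4.9873, c* = (1−0.39)·4.9873 ≈ 3.0423.
At the golden rule the marginal product of capital equals n+δ: 0.48·1.2·k^(0.48−1) = 0.1. Solving, k_gold = (0.48·1.2/0.1)^(1/0.52) ≈ 28.9969.
y_gold = 1.2·28.9969^0.48 ≈ 6.0410, c_gold = y_gold − 0.1·k_gold ≈ 3.1413.
Gain: Δc = 3.1413 − 3.0423 ≈ 0.0990.

Δc ≈ 0.099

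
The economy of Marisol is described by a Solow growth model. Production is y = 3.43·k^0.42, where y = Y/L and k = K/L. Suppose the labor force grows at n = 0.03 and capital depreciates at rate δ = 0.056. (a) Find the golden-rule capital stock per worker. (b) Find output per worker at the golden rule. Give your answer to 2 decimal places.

(a) k_gold ≈ 128.95; (b) y_gold ≈ 26.40

Capital per worker breaks even when investment replaces (n + δ)·k; here n + δ = 0.086.
At the golden rule the marginal product of capital equals n+δ: 0.42·3.43·k^(0.42−1) = 0.086. Solving, k_gold = (0.42·3.43/0.086)^(1/0.58) ≈ 128.9503.
y_gold = 3.43·128.9503^0.42 ≈ 26.4041.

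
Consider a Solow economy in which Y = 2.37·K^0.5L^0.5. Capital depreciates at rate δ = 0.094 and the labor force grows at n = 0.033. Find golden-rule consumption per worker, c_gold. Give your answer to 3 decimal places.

n + δ = 0.033 + 0.094 = 0.127.
Setting f'(k) = n+δ gives 0.5·2.37·k^(0.5−1) = 0.127, hence k_gold = (0.5·2.37/0.127)^(1/0.5) ≈ 87.0621.
y_gold = 2.37·87.0621^0.5 ≈ 22.1138.
c_gold = y_gold − (n+δ)·k_gold = 22.1138 − 0.127·87.0621 ≈ 11.0569.

c_gold ≈ 11.057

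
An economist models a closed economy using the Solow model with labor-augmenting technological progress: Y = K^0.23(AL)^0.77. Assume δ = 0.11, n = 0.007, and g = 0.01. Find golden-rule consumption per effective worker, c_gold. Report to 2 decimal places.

The effective depreciation rate is n + g + δ = 0.007 + 0.01 + 0.11 = 0.127.
At the golden rule the marginal product of capital equals n+g+δ: 0.23·k^(0.23−1) = 0.127. Solving, k_gold = (0.23/0.127)^(1/0.77) ≈ 2.1626.
y_gold = 2.1626^0.23 ≈ 1.1941.
c_gold = y_gold − (n+g+δ)·k_gold = 1.1941 − 0.127·2.1626 ≈ 0.9195.

c_gold ≈ 0.92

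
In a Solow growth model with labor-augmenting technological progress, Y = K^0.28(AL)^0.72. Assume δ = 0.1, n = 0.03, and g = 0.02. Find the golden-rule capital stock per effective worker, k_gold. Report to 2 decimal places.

Break-even investment rate: n + g + δ = 0.03 + 0.02 + 0.1 = 0.15.
At the golden rule the marginal product of capital equals n+g+δ: 0.28·k^(0.28−1) = 0.15. Solving, k_gold = (0.28/0.15)^(1/0.72) ≈ 2.3795.

k_gold ≈ 2.38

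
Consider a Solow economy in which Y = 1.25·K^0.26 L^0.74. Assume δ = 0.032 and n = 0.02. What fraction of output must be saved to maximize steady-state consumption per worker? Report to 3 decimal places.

s_gold = 0.260

Capital per worker breaks even when investment replaces (n + δ)·k; here n + δ = 0.052.
At the golden rule MPK = n+δ, and in any Cobb-Douglas steady state s = (n+δ)·k/y = MPK·k/y = capital's share 0.26.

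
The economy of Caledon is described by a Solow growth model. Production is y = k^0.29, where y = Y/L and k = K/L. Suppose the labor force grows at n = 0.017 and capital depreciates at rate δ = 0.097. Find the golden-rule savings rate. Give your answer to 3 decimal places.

s_gold = 0.290

n + δ = 0.017 + 0.097 = 0.114.
At the golden rule MPK = n+δ, and in any Cobb-Douglas steady state s = (n+δ)·k/y = MPK·k/y = capital's share 0.29.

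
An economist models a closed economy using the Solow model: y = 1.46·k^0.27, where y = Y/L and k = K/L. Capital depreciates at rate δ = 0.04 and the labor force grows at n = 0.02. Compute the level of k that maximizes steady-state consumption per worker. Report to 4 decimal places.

k_gold ≈ 13.1811

The effective depreciation rate is n + δ = 0.02 + 0.04 = 0.06.
At the golden rule the marginal product of capital equals n+δ: 0.27·1.46·k^(0.27−1) = 0.06. Solving, k_gold = (0.27·1.46/0.06)^(1/0.73) ≈ 13.1811.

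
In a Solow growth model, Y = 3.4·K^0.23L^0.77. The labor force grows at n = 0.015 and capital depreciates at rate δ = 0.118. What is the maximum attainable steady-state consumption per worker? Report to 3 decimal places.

c_gold ≈ 4.444

n + δ = 0.015 + 0.118 = 0.133.
Setting f'(k) = n+δ gives 0.23·3.4·k^(0.23−1) = 0.133, hence k_gold = (0.23·3.4/0.133)^(1/0.77) ≈ 9.9807.
y_gold = 3.4·9.9807^0.23 ≈ 5.7715.
c_gold = y_gold − (n+δ)·k_gold = 5.7715 − 0.133·9.9807 ≈ 4.4440.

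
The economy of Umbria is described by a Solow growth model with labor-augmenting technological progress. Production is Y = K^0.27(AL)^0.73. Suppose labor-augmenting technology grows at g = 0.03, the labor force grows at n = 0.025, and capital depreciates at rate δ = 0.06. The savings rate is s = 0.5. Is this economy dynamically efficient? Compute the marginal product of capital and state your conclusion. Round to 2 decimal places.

n + g + δ = 0.025 + 0.03 + 0.06 = 0.115.
Steady-state k*: s·k^0.27 = 0.115·k gives k* = (0.5/0.115)^(1/0.73) ≈ 7.4876.
MPK = 0.27·7.4876^(-0.73) ≈ 0.0621.
MPK < n+g+δ = 0.115, so the economy is dynamically inefficient (over-saving).

dynamically inefficient; MPK ≈ 0.06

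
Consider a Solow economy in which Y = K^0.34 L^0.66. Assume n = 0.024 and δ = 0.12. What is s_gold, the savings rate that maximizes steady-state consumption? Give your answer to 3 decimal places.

s_gold = 0.340

n + δ = 0.024 + 0.12 = 0.144.
At the golden rule MPK = n+δ, and in any Cobb-Douglas steady state s = (n+δ)·k/y = MPK·k/y = capital's share 0.34.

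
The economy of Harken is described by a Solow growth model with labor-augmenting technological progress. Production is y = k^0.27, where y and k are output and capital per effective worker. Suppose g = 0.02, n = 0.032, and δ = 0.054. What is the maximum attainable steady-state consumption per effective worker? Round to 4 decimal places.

The effective depreciation rate is n + g + δ = 0.032 + 0.02 + 0.054 = 0.106.
Maximizing c = f(k) − (n+g+δ)·k gives f'(k) = n+g+δ, i.e. 0.27·k^(0.27−1) = 0.106, so k_gold = (0.27/0.106)^(1/0.73) ≈ 3.5995.
y_gold = 3.5995^0.27 ≈ 1.4131.
c_gold = y_gold − (n+g+δ)·k_gold = 1.4131 − 0.106·3.5995 ≈ 1.0316.

c_gold ≈ 1.0316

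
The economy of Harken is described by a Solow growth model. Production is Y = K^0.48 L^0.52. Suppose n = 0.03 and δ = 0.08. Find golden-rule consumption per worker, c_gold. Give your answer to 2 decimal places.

c_gold ≈ 2.03

n + δ = 0.03 + 0.08 = 0.11.
Golden rule sets MPK = n+δ: 0.48·k^(0.48−1) = 0.11, so k_gold = (0.48/0.11)^(1/0.52) ≈ 17.0011.
y_gold = 17.0011^0.48 ≈ 3.8961.
c_gold = y_gold − (n+δ)·k_gold = 3.8961 − 0.11·17.0011 ≈ 2.0260.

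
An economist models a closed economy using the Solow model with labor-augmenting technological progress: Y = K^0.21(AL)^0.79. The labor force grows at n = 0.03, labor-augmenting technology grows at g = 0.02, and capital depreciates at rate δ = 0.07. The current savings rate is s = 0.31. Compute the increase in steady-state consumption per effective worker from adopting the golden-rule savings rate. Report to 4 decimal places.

Break-even investment rate: n + g + δ = 0.03 + 0.02 + 0.07 = 0.12.
Current steady state (s = 0.31): k* = (0.31/0.12)^(1/0.79) ≈ 3.3247, y* = 3.3247^0.21 ≈ 1.2870, c* = (1−0.31)·1.2870 ≈ 0.8880.
Golden rule sets MPK = n+g+δ: 0.21·k^(0.21−1) = 0.12, so k_gold = (0.21/0.12)^(1/0.79) ≈ 2.0307.
y_gold = 2.0307^0.21 ≈ 1.1604, c_gold = y_gold − 0.12·k_gold ≈ 0.9167.
Gain: Δc = 0.9167 − 0.8880 ≈ 0.0287.

Δc ≈ 0.0287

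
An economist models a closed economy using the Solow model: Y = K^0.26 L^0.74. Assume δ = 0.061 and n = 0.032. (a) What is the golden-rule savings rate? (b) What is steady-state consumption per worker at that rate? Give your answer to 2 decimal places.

(a) s_gold = 0.26; (b) c_gold ≈ 1.06

Break-even investment rate: n + δ = 0.032 + 0.061 = 0.093.
For Cobb-Douglas, s_gold equals capital's share: s_gold = 0.26.
At the golden rule the marginal product of capital equals n+δ: 0.26·k^(0.26−1) = 0.093. Solving, k_gold = (0.26/0.093)^(1/0.74) ≈ 4.0120.
y_gold = 4.0120^0.26 ≈ 1.4351; c_gold = (1−0.26)·y_gold ≈ 1.0620.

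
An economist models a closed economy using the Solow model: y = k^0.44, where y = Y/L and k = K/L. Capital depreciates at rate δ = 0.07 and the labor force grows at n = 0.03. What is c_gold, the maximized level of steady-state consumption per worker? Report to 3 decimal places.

Break-even investment rate: n + δ = 0.03 + 0.07 = 0.1.
Maximizing c = f(k) − (n+δ)·k gives f'(k) = n+δ, i.e. 0.44·k^(0.44−1) = 0.1, so k_gold = (0.44/0.1)^(1/0.56) ≈ 14.0936.
y_gold = 14.0936^0.44 ≈ 3.2031.
c_gold = y_gold − (n+δ)·k_gold = 3.2031 − 0.1·14.0936 ≈ 1.7937.

c_gold ≈ 1.794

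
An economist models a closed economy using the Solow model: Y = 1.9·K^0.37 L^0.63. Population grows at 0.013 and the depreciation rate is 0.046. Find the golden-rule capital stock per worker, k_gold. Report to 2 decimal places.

Capital per worker breaks even when investment replaces (n + δ)·k; here n + δ = 0.059.
Setting f'(k) = n+δ gives 0.37·1.9·k^(0.37−1) = 0.059, hence k_gold = (0.37·1.9/0.059)^(1/0.63) ≈ 51.0623.

k_gold ≈ 51.06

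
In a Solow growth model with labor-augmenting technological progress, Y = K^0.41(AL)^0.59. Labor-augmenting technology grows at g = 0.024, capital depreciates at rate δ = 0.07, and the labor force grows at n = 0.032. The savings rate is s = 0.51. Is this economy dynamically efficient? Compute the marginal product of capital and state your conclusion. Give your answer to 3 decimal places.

n + g + δ = 0.032 + 0.024 + 0.07 = 0.126.
Steady-state k*: s·k^0.41 = 0.126·k gives k* = (0.51/0.126)^(1/0.59) ≈ 10.6943.
MPK = 0.41·10.6943^(-0.59) ≈ 0.1013.
MPK < n+g+δ = 0.126, so the economy is dynamically inefficient (over-saving).

dynamically inefficient; MPK ≈ 0.101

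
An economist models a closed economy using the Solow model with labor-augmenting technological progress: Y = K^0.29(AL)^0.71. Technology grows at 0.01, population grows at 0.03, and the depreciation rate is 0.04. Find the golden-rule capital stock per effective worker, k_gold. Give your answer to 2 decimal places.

Capital per effective worker breaks even when investment replaces (n + g + δ)·k; here n + g + δ = 0.08.
Maximizing c = f(k) − (n+g+δ)·k gives f'(k) = n+g+δ, i.e. 0.29·k^(0.29−1) = 0.08, so k_gold = (0.29/0.08)^(1/0.71) ≈ 6.1342.

k_gold ≈ 6.13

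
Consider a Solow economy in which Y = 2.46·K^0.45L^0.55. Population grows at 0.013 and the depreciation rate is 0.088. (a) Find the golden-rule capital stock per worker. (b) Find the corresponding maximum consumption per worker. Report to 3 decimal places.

The effective depreciation rate is n + δ = 0.013 + 0.088 = 0.101.
Maximizing c = f(k) − (n+δ)·k gives f'(k) = n+δ, i.e. 0.45·2.46·k^(0.45−1) = 0.101, so k_gold = (0.45·2.46/0.101)^(1/0.55) ≈ 77.7308.
y_gold = 2.46·77.7308^0.45 ≈ 17.4462; c_gold = y_gold − 0.101·k_gold ≈ 9.5954.

(a) k_gold ≈ 77.731; (b) c_gold ≈ 9.595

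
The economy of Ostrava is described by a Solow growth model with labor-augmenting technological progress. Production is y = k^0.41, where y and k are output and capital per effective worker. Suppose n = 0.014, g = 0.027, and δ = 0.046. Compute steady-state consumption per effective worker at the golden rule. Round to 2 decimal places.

c_gold ≈ 1.73

n + g + δ = 0.014 + 0.027 + 0.046 = 0.087.
Golden rule sets MPK = n+g+δ: 0.41·k^(0.41−1) = 0.087, so k_gold = (0.41/0.087)^(1/0.59) ≈ 13.8397.
y_gold = 13.8397^0.41 ≈ 2.9367.
c_gold = y_gold − (n+g+δ)·k_gold = 2.9367 − 0.087·13.8397 ≈ 1.7327.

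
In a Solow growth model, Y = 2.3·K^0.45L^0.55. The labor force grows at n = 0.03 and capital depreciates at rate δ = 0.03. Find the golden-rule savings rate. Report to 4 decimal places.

s_gold = 0.4500

n + δ = 0.03 + 0.03 = 0.06.
At the golden rule MPK = n+δ, and in any Cobb-Douglas steady state s = (n+δ)·k/y = MPK·k/y = capital's share 0.45.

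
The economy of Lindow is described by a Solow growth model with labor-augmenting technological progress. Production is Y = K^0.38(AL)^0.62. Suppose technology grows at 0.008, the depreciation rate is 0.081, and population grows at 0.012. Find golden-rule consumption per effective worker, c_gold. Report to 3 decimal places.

c_gold ≈ 1.397

Capital per effective worker breaks even when investment replaces (n + g + δ)·k; here n + g + δ = 0.101.
Setting f'(k) = n+g+δ gives 0.38·k^(0.38−1) = 0.101, hence k_gold = (0.38/0.101)^(1/0.62) ≈ 8.4755.
y_gold = 8.4755^0.38 ≈ 2.2527.
c_gold = y_gold − (n+g+δ)·k_gold = 2.2527 − 0.101·8.4755 ≈ 1.3967.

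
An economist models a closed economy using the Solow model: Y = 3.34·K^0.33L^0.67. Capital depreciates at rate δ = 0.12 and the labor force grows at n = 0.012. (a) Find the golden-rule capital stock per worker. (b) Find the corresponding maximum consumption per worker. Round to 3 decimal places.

Capital per worker breaks even when investment replaces (n + δ)·k; here n + δ = 0.132.
Maximizing c = f(k) − (n+δ)·k gives f'(k) = n+δ, i.e. 0.33·3.34·k^(0.33−1) = 0.132, so k_gold = (0.33·3.34/0.132)^(1/0.67) ≈ 23.7493.
y_gold = 3.34·23.7493^0.33 ≈ 9.4997; c_gold = y_gold − 0.132·k_gold ≈ 6.3648.

(a) k_gold ≈ 23.749; (b) c_gold ≈ 6.365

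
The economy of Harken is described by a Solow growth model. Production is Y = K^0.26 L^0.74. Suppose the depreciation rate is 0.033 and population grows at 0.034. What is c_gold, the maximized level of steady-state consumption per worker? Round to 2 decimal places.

Capital per worker breaks even when investment replaces (n + δ)·k; here n + δ = 0.067.
Setting f'(k) = n+δ gives 0.26·k^(0.26−1) = 0.067, hence k_gold = (0.26/0.067)^(1/0.74) ≈ 6.2490.
y_gold = 6.2490^0.26 ≈ 1.6103.
c_gold = y_gold − (n+δ)·k_gold = 1.6103 − 0.067·6.2490 ≈ 1.1916.

c_gold ≈ 1.19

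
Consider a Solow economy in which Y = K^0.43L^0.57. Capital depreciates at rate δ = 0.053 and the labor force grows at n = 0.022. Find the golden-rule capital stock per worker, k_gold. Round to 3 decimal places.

n + δ = 0.022 + 0.053 = 0.075.
Golden rule sets MPK = n+δ: 0.43·k^(0.43−1) = 0.075, so k_gold = (0.43/0.075)^(1/0.57) ≈ 21.4062.

k_gold ≈ 21.406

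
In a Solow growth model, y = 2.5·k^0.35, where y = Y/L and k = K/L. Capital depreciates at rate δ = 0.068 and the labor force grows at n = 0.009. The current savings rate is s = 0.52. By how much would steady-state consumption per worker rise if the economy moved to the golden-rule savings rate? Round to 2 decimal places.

n + δ = 0.009 + 0.068 = 0.077.
Current steady state (s = 0.52): k* = (0.52·2.5/0.077)^(1/0.65) ≈ 77.3372, y* = 2.5·77.3372^0.35 ≈ 11.4519, c* = (1−0.52)·11.4519 ≈ 5.4969.
Maximizing c = f(k) − (n+δ)·k gives f'(k) = n+δ, i.e. 0.35·2.5·k^(0.35−1) = 0.077, so k_gold = (0.35·2.5/0.077)^(1/0.65) ≈ 42.0603.
y_gold = 2.5·42.0603^0.35 ≈ 9.2533, c_gold = y_gold − 0.077·k_gold ≈ 6.0146.
Gain: Δc = 6.0146 − 5.4969 ≈ 0.5177.

Δc ≈ 0.52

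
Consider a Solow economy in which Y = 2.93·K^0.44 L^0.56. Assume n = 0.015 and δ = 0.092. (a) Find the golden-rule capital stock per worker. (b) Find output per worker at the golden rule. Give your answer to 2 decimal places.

Capital per worker breaks even when investment replaces (n + δ)·k; here n + δ = 0.107.
At the golden rule the marginal product of capital equals n+δ: 0.44·2.93·k^(0.44−1) = 0.107. Solving, k_gold = (0.44·2.93/0.107)^(1/0.56) ≈ 85.1616.
y_gold = 2.93·85.1616^0.44 ≈ 20.7098.

(a) k_gold ≈ 85.16; (b) y_gold ≈ 20.71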